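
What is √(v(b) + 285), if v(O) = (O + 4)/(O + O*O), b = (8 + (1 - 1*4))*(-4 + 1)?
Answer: √12566190/210 ≈ 16.880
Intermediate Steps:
b = -15 (b = (8 + (1 - 4))*(-3) = (8 - 3)*(-3) = 5*(-3) = -15)
v(O) = (4 + O)/(O + O²)
√(v(b) + 285) = √((4 - 15)/((-15)*(1 - 15)) + 285) = √(-1/15*(-11)/(-14) + 285) = √(-1/15*(-1/14)*(-11) + 285) = √(-11/210 + 285) = √(59839/210) = √12566190/210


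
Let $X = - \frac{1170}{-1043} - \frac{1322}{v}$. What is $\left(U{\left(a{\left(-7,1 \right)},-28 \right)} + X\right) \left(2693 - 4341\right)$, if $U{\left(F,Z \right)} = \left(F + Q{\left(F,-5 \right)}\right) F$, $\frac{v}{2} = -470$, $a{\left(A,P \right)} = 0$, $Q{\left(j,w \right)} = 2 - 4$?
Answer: $- \frac{1021202152}{245105} \approx -4166.4$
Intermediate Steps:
$Q{\left(j,w \right)} = -2$
$v = -940$ ($v = 2 \left(-470\right) = -940$)
$U{\left(F,Z \right)} = F \left(-2 + F\right)$ ($U{\left(F,Z \right)} = \left(F - 2\right) F = \left(-2 + F\right) F = F \left(-2 + F\right)$)
$X = \frac{1239323}{490210}$ ($X = - \frac{1170}{-1043} - \frac{1322}{-940} = \left(-1170\right) \left(- \frac{1}{1043}\right) - - \frac{661}{470} = \frac{1170}{1043} + \frac{661}{470} = \frac{1239323}{490210} \approx 2.5281$)
$\left(U{\left(a{\left(-7,1 \right)},-28 \right)} + X\right) \left(2693 - 4341\right) = \left(0 \left(-2 + 0\right) + \frac{1239323}{490210}\right) \left(2693 - 4341\right) = \left(0 \left(-2\right) + \frac{1239323}{490210}\right) \left(-1648\right) = \left(0 + \frac{1239323}{490210}\right) \left(-1648\right) = \frac{1239323}{490210} \left(-1648\right) = - \frac{1021202152}{245105}$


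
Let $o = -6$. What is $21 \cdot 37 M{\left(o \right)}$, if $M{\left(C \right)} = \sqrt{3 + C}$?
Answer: $777 i \sqrt{3} \approx 1345.8 i$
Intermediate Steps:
$21 \cdot 37 M{\left(o \right)} = 21 \cdot 37 \sqrt{3 - 6} = 777 \sqrt{-3} = 777 i \sqrt{3}$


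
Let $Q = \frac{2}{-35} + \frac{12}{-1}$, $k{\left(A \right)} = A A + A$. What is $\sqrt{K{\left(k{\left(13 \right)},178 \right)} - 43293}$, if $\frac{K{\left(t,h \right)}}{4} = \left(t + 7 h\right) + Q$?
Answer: $\frac{i \sqrt{46095805}}{35} \approx 193.98 i$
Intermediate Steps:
$k{\left(A \right)} = A + A^{2}$ ($k{\left(A \right)} = A^{2} + A = A + A^{2}$)
$Q = - \frac{422}{35}$ ($Q = 2 \left(- \frac{1}{35}\right) + 12 \left(-1\right) = - \frac{2}{35} - 12 = - \frac{422}{35} \approx -12.057$)
$K{\left(t,h \right)} = - \frac{1688}{35} + 4 t + 28 h$ ($K{\left(t,h \right)} = 4 \left(\left(t + 7 h\right) - \frac{422}{35}\right) = 4 \left(- \frac{422}{35} + t + 7 h\right) = - \frac{1688}{35} + 4 t + 28 h$)
$\sqrt{K{\left(k{\left(13 \right)},178 \right)} - 43293} = \sqrt{\left(- \frac{1688}{35} + 4 \cdot 13 \left(1 + 13\right) + 28 \cdot 178\right) - 43293} = \sqrt{\left(- \frac{1688}{35} + 4 \cdot 13 \cdot 14 + 4984\right) - 43293} = \sqrt{\left(- \frac{1688}{35} + 4 \cdot 182 + 4984\right) - 43293} = \sqrt{\left(- \frac{1688}{35} + 728 + 4984\right) - 43293} = \sqrt{\frac{198232}{35} - 43293} = \sqrt{- \frac{1317023}{35}} = \frac{i \sqrt{46095805}}{35}$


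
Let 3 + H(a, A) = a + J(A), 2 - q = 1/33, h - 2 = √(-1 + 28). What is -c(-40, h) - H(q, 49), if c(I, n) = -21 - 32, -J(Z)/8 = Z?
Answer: 14719/33 ≈ 446.03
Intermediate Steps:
J(Z) = -8*Z
h = 2 + 3*√3 (h = 2 + √(-1 + 28) = 2 + √27 = 2 + 3*√3 ≈ 7.1962)
c(I, n) = -53
q = 65/33 (q = 2 - 1/33 = 65/33 ≈ 1.9697)
H(a, A) = -3 + a - 8*A (H(a, A) = -3 + (a - 8*A) = -3 + a - 8*A)
-c(-40, h) - H(q, 49) = -1*(-53) - (-3 + 65/33 - 8*49) = 53 - (-3 + 65/33 - 392) = 53 - 1*(-12970/33) = 53 + 12970/33 = 14719/33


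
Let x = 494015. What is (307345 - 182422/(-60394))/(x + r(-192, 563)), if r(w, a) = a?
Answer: 4640494088/7467385933 ≈ 0.62144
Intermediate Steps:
(307345 - 182422/(-60394))/(x + r(-192, 563)) = (307345 - 182422/(-60394))/(494015 + 563) = (307345 - 182422*(-1/60394))/494578 = (307345 + 91211/30197)*(1/494578) = (9280988176/30197)*(1/494578) = 4640494088/7467385933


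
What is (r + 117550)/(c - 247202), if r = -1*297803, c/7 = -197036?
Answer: 180253/1626454 ≈ 0.11083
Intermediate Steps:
c = -1379252 (c = 7*(-197036) = -1379252)
r = -297803
(r + 117550)/(c - 247202) = (-297803 + 117550)/(-1379252 - 247202) = -180253/(-1626454) = -180253*(-1/1626454) = 180253/1626454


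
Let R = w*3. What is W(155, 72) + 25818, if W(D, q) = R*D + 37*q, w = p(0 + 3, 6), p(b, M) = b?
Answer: 29877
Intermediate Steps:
w = 3 (w = 0 + 3 = 3)
R = 9 (R = 3*3 = 9)
W(D, q) = 9*D + 37*q
W(155, 72) + 25818 = (9*155 + 37*72) + 25818 = (1395 + 2664) + 25818 = 4059 + 25818 = 29877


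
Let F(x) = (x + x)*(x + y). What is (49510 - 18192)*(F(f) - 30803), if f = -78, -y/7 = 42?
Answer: 852757822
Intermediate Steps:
y = -294 (y = -7*42 = -294)
F(x) = 2*x*(-294 + x) (F(x) = (x + x)*(x - 294) = (2*x)*(-294 + x) = 2*x*(-294 + x))
(49510 - 18192)*(F(f) - 30803) = (49510 - 18192)*(2*(-78)*(-294 - 78) - 30803) = 31318*(2*(-78)*(-372) - 30803) = 31318*(58032 - 30803) = 31318*27229 = 852757822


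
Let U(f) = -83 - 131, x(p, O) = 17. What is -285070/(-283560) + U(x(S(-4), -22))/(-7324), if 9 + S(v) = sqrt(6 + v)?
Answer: 53713363/51919836 ≈ 1.0345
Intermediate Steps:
S(v) = -9 + sqrt(6 + v)
U(f) = -214
-285070/(-283560) + U(x(S(-4), -22))/(-7324) = -285070/(-283560) - 214/(-7324) = -285070*(-1/283560) - 214*(-1/7324) = 28507/28356 + 107/3662 = 53713363/51919836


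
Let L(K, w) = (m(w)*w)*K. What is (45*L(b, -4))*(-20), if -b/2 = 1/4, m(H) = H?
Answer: 7200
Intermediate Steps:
b = -1/2 (b = -2/4 = -2*1/4 = -1/2 ≈ -0.50000)
L(K, w) = K*w**2 (L(K, w) = (w*w)*K = w**2*K = K*w**2)
(45*L(b, -4))*(-20) = (45*(-1/2*(-4)**2))*(-20) = (45*(-1/2*16))*(-20) = (45*(-8))*(-20) = -360*(-20) = 7200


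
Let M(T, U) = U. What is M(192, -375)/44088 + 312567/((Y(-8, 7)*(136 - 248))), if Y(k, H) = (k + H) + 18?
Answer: -574215329/3497648 ≈ -164.17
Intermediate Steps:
Y(k, H) = 18 + H + k (Y(k, H) = (H + k) + 18 = 18 + H + k)
M(192, -375)/44088 + 312567/((Y(-8, 7)*(136 - 248))) = -375/44088 + 312567/(((18 + 7 - 8)*(136 - 248))) = -375*1/44088 + 312567/((17*(-112))) = -125/14696 + 312567/(-1904) = -125/14696 + 312567*(-1/1904) = -125/14696 - 312567/1904 = -574215329/3497648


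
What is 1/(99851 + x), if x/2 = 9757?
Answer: 1/119365 ≈ 8.3777e-6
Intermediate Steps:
x = 19514 (x = 2*9757 = 19514)
1/(99851 + x) = 1/(99851 + 19514) = 1/119365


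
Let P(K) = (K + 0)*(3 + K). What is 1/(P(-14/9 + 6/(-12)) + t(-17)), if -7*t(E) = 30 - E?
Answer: -2268/19631 ≈ -0.11553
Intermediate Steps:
t(E) = -30/7 + E/7 (t(E) = -(30 - E)/7 = -30/7 + E/7)
P(K) = K*(3 + K)
1/(P(-14/9 + 6/(-12)) + t(-17)) = 1/((-14/9 + 6/(-12))*(3 + (-14/9 + 6/(-12))) + (-30/7 + (⅐)*(-17))) = 1/((-14*⅑ + 6*(-1/12))*(3 + (-14*⅑ + 6*(-1/12))) + (-30/7 - 17/7)) = 1/((-14/9 - ½)*(3 + (-14/9 - ½)) - 47/7) = 1/(-37*(3 - 37/18)/18 - 47/7) = 1/(-37/18*17/18 - 47/7) = 1/(-629/324 - 47/7) = 1/(-19631/2268) = -2268/19631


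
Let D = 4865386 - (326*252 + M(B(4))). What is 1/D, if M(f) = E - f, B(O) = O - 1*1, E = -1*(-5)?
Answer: 1/4783232 ≈ 2.0906e-7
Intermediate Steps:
E = 5
B(O) = -1 + O (B(O) = O - 1 = -1 + O)
M(f) = 5 - f
D = 4783232 (D = 4865386 - (326*252 + (5 - (-1 + 4))) = 4865386 - (82152 + (5 - 1*3)) = 4865386 - (82152 + (5 - 3)) = 4865386 - (82152 + 2) = 4865386 - 1*82154 = 4865386 - 82154 = 4783232)
1/D = 1/4783232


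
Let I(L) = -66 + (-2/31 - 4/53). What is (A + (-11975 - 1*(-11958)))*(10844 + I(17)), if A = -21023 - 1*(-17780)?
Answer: -57728158240/1643 ≈ -3.5136e+7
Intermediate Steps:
A = -3243 (A = -21023 + 17780 = -3243)
I(L) = -108668/1643 (I(L) = -66 + (-2*1/31 - 4*1/53) = -66 + (-2/31 - 4/53) = -66 - 230/1643 = -108668/1643)
(A + (-11975 - 1*(-11958)))*(10844 + I(17)) = (-3243 + (-11975 - 1*(-11958)))*(10844 - 108668/1643) = (-3243 + (-11975 + 11958))*(17708024/1643) = (-3243 - 17)*(17708024/1643) = -3260*17708024/1643 = -57728158240/1643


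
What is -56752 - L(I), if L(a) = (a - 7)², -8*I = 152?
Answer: -57428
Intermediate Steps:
I = -19 (I = -⅛*152 = -19)
L(a) = (-7 + a)²
-56752 - L(I) = -56752 - (-7 - 19)² = -56752 - 1*(-26)² = -56752 - 1*676 = -56752 - 676 = -57428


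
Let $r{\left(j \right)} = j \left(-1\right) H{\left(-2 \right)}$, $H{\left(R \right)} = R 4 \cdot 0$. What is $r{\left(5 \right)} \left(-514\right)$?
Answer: $0$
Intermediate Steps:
$H{\left(R \right)} = 0$ ($H{\left(R \right)} = 4 R 0 = 0$)
$r{\left(j \right)} = 0$ ($r{\left(j \right)} = j \left(-1\right) 0 = - j 0 = 0$)
$r{\left(5 \right)} \left(-514\right) = 0 \left(-514\right) = 0$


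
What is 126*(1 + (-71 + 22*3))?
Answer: -504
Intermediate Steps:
126*(1 + (-71 + 22*3)) = 126*(1 + (-71 + 66)) = 126*(1 - 5) = 126*(-4) = -504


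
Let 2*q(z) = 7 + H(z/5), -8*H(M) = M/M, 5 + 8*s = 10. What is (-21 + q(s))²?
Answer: 78961/256 ≈ 308.44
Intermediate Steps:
s = 5/8 (s = -5/8 + (⅛)*10 = -5/8 + 5/4 = 5/8 ≈ 0.62500)
H(M) = -⅛ (H(M) = -M/(8*M) = -⅛*1 = -⅛)
q(z) = 55/16 (q(z) = (7 - ⅛)/2 = (½)*(55/8) = 55/16)
(-21 + q(s))² = (-21 + 55/16)² = (-281/16)² = 78961/256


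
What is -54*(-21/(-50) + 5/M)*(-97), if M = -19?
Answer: 390231/475 ≈ 821.54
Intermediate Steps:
-54*(-21/(-50) + 5/M)*(-97) = -54*(-21/(-50) + 5/(-19))*(-97) = -54*(-21*(-1/50) + 5*(-1/19))*(-97) = -54*(21/50 - 5/19)*(-97) = -54*149/950*(-97) = -4023/475*(-97) = 390231/475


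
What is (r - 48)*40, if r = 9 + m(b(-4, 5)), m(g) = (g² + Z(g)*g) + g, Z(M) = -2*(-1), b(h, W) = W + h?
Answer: -1400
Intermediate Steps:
Z(M) = 2
m(g) = g² + 3*g (m(g) = (g² + 2*g) + g = g² + 3*g)
r = 13 (r = 9 + (5 - 4)*(3 + (5 - 4)) = 9 + 1*(3 + 1) = 9 + 1*4 = 9 + 4 = 13)
(r - 48)*40 = (13 - 48)*40 = -35*40 = -1400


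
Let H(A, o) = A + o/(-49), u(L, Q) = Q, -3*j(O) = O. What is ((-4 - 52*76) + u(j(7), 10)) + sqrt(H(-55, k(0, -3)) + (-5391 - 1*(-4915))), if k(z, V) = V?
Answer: -3946 + 4*I*sqrt(1626)/7 ≈ -3946.0 + 23.042*I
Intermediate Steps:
j(O) = -O/3
H(A, o) = A - o/49 (H(A, o) = A + o*(-1/49) = A - o/49)
((-4 - 52*76) + u(j(7), 10)) + sqrt(H(-55, k(0, -3)) + (-5391 - 1*(-4915))) = ((-4 - 52*76) + 10) + sqrt((-55 - 1/49*(-3)) + (-5391 - 1*(-4915))) = ((-4 - 3952) + 10) + sqrt((-55 + 3/49) + (-5391 + 4915)) = (-3956 + 10) + sqrt(-2692/49 - 476) = -3946 + sqrt(-26016/49) = -3946 + 4*I*sqrt(1626)/7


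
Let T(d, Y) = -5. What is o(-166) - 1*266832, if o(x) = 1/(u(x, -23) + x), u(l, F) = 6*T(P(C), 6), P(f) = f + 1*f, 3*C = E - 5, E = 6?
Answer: -52299073/196 ≈ -2.6683e+5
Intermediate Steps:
C = ⅓ (C = (6 - 5)/3 = (⅓)*1 = ⅓ ≈ 0.33333)
P(f) = 2*f (P(f) = f + f = 2*f)
u(l, F) = -30 (u(l, F) = 6*(-5) = -30)
o(x) = 1/(-30 + x)
o(-166) - 1*266832 = 1/(-30 - 166) - 1*266832 = 1/(-196) - 266832 = -1/196 - 266832 = -52299073/196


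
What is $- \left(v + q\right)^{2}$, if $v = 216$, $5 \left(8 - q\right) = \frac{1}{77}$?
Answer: $- \frac{7437165121}{148225} \approx -50175.0$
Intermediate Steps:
$q = \frac{3079}{385}$ ($q = 8 - \frac{1}{5 \cdot 77} = 8 - \frac{1}{385} = \frac{3079}{385} \approx 7.9974$)
$- \left(v + q\right)^{2} = - \left(216 + \frac{3079}{385}\right)^{2} = - \left(\frac{86239}{385}\right)^{2} = \left(-1\right) \frac{7437165121}{148225} = - \frac{7437165121}{148225}$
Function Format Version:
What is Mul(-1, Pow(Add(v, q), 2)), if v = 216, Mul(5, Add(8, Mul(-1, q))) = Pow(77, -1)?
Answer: Rational(-7437165121, 148225) ≈ -50175.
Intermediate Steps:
q = Rational(3079, 385) (q = Add(8, Mul(Rational(-1, 5), Pow(77, -1))) = Add(8, Mul(Rational(-1, 5), Rational(1, 77))) = Add(8, Rational(-1, 385)) = Rational(3079, 385) ≈ 7.9974)
Mul(-1, Pow(Add(v, q), 2)) = Mul(-1, Pow(Add(216, Rational(3079, 385)), 2)) = Mul(-1, Pow(Rational(86239, 385), 2)) = Mul(-1, Rational(7437165121, 148225)) = Rational(-7437165121, 148225)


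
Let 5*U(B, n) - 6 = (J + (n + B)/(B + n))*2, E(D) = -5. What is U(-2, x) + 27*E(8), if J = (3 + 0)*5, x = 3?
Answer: -637/5 ≈ -127.40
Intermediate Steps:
J = 15 (J = 3*5 = 15)
U(B, n) = 38/5 (U(B, n) = 6/5 + ((15 + (n + B)/(B + n))*2)/5 = 6/5 + ((15 + (B + n)/(B + n))*2)/5 = 6/5 + ((15 + 1)*2)/5 = 6/5 + (16*2)/5 = 6/5 + (⅕)*32 = 6/5 + 32/5 = 38/5)
U(-2, x) + 27*E(8) = 38/5 + 27*(-5) = 38/5 - 135 = -637/5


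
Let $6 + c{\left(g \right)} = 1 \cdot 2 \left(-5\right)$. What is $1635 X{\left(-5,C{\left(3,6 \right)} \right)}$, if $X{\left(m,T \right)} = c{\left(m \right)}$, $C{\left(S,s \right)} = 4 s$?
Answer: $-26160$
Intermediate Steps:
$c{\left(g \right)} = -16$ ($c{\left(g \right)} = -6 + 1 \cdot 2 \left(-5\right) = -6 + 2 \left(-5\right) = -6 - 10 = -16$)
$X{\left(m,T \right)} = -16$
$1635 X{\left(-5,C{\left(3,6 \right)} \right)} = 1635 \left(-16\right) = -26160$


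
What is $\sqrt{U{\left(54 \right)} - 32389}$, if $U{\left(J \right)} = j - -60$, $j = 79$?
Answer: $5 i \sqrt{1290} \approx 179.58 i$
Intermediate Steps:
$U{\left(J \right)} = 139$ ($U{\left(J \right)} = 79 - -60 = 79 + 60 = 139$)
$\sqrt{U{\left(54 \right)} - 32389} = \sqrt{139 - 32389} = \sqrt{-32250} = 5 i \sqrt{1290}$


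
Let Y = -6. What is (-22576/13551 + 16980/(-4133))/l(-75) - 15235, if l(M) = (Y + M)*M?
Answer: -5183528831545463/340238169225 ≈ -15235.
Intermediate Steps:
l(M) = M*(-6 + M) (l(M) = (-6 + M)*M = M*(-6 + M))
(-22576/13551 + 16980/(-4133))/l(-75) - 15235 = (-22576/13551 + 16980/(-4133))/((-75*(-6 - 75))) - 15235 = (-22576*1/13551 + 16980*(-1/4133))/((-75*(-81))) - 15235 = (-22576/13551 - 16980/4133)/6075 - 15235 = -323402588/56006283*1/6075 - 15235 = -323402588/340238169225 - 15235 = -5183528831545463/340238169225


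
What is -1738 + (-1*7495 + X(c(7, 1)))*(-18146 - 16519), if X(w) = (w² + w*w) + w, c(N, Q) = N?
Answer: 256172612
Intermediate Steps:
X(w) = w + 2*w² (X(w) = (w² + w²) + w = 2*w² + w = w + 2*w²)
-1738 + (-1*7495 + X(c(7, 1)))*(-18146 - 16519) = -1738 + (-1*7495 + 7*(1 + 2*7))*(-18146 - 16519) = -1738 + (-7495 + 7*(1 + 14))*(-34665) = -1738 + (-7495 + 7*15)*(-34665) = -1738 + (-7495 + 105)*(-34665) = -1738 - 7390*(-34665) = -1738 + 256174350 = 256172612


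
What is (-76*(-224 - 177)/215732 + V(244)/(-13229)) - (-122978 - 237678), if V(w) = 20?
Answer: 257320818888083/713479657 ≈ 3.6066e+5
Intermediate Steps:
(-76*(-224 - 177)/215732 + V(244)/(-13229)) - (-122978 - 237678) = (-76*(-224 - 177)/215732 + 20/(-13229)) - (-122978 - 237678) = (-76*(-401)*(1/215732) + 20*(-1/13229)) - 1*(-360656) = (30476*(1/215732) - 20/13229) + 360656 = (7619/53933 - 20/13229) + 360656 = 99713091/713479657 + 360656 = 257320818888083/713479657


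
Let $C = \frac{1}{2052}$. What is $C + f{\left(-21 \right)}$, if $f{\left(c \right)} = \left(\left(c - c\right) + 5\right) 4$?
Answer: $\frac{41041}{2052} \approx 20.0$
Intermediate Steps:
$f{\left(c \right)} = 20$ ($f{\left(c \right)} = \left(0 + 5\right) 4 = 5 \cdot 4 = 20$)
$C = \frac{1}{2052} \approx 0.00048733$
$C + f{\left(-21 \right)} = \frac{1}{2052} + 20 = \frac{41041}{2052}$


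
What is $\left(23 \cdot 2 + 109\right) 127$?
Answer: $19685$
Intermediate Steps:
$\left(23 \cdot 2 + 109\right) 127 = \left(46 + 109\right) 127 = 155 \cdot 127 = 19685$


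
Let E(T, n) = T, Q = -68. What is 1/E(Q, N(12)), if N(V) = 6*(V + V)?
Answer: -1/68 ≈ -0.014706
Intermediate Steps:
N(V) = 12*V (N(V) = 6*(2*V) = 12*V)
1/E(Q, N(12)) = 1/(-68) = -1/68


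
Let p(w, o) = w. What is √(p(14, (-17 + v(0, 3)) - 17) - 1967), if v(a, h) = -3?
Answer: 3*I*√217 ≈ 44.193*I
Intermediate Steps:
√(p(14, (-17 + v(0, 3)) - 17) - 1967) = √(14 - 1967) = √(-1953) = 3*I*√217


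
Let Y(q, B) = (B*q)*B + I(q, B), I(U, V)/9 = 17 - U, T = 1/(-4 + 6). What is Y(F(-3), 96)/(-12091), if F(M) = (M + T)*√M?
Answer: -153/12091 + 46035*I*√3/24182 ≈ -0.012654 + 3.2973*I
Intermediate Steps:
T = ½ (T = 1/2 = ½ ≈ 0.50000)
I(U, V) = 153 - 9*U (I(U, V) = 9*(17 - U) = 153 - 9*U)
F(M) = √M*(½ + M) (F(M) = (M + ½)*√M = (½ + M)*√M = √M*(½ + M))
Y(q, B) = 153 - 9*q + q*B² (Y(q, B) = (B*q)*B + (153 - 9*q) = q*B² + (153 - 9*q) = 153 - 9*q + q*B²)
Y(F(-3), 96)/(-12091) = (153 - 9*√(-3)*(½ - 3) + (√(-3)*(½ - 3))*96²)/(-12091) = (153 - 9*I*√3*(-5)/2 + ((I*√3)*(-5/2))*9216)*(-1/12091) = (153 - (-45)*I*√3/2 - 5*I*√3/2*9216)*(-1/12091) = (153 + 45*I*√3/2 - 23040*I*√3)*(-1/12091) = (153 - 46035*I*√3/2)*(-1/12091) = -153/12091 + 46035*I*√3/24182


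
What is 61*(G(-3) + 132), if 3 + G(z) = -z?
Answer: 8052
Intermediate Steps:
G(z) = -3 - z
61*(G(-3) + 132) = 61*((-3 - 1*(-3)) + 132) = 61*((-3 + 3) + 132) = 61*(0 + 132) = 61*132 = 8052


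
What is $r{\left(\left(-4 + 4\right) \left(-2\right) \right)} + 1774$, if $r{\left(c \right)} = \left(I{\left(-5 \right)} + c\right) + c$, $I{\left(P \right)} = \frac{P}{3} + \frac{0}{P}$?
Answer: $\frac{5317}{3} \approx 1772.3$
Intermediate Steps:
$I{\left(P \right)} = \frac{P}{3}$ ($I{\left(P \right)} = P \frac{1}{3} + 0 = \frac{P}{3} + 0 = \frac{P}{3}$)
$r{\left(c \right)} = - \frac{5}{3} + 2 c$ ($r{\left(c \right)} = \left(\frac{1}{3} \left(-5\right) + c\right) + c = \left(- \frac{5}{3} + c\right) + c = - \frac{5}{3} + 2 c$)
$r{\left(\left(-4 + 4\right) \left(-2\right) \right)} + 1774 = \left(- \frac{5}{3} + 2 \left(-4 + 4\right) \left(-2\right)\right) + 1774 = \left(- \frac{5}{3} + 2 \cdot 0 \left(-2\right)\right) + 1774 = \left(- \frac{5}{3} + 2 \cdot 0\right) + 1774 = \left(- \frac{5}{3} + 0\right) + 1774 = - \frac{5}{3} + 1774 = \frac{5317}{3}$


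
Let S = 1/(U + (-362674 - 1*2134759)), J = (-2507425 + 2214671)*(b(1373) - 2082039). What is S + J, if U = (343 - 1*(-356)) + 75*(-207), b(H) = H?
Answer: 1530275477873156475/2512259 ≈ 6.0912e+11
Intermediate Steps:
U = -14826 (U = (343 + 356) - 15525 = 699 - 15525 = -14826)
J = 609123294164 (J = (-2507425 + 2214671)*(1373 - 2082039) = -292754*(-2080666) = 609123294164)
S = -1/2512259 (S = 1/(-14826 + (-362674 - 1*2134759)) = 1/(-14826 + (-362674 - 2134759)) = 1/(-14826 - 2497433) = 1/(-2512259) = -1/2512259 ≈ -3.9805e-7)
S + J = -1/2512259 + 609123294164 = 1530275477873156475/2512259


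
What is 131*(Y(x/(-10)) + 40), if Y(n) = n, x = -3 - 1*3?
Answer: 26593/5 ≈ 5318.6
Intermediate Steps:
x = -6 (x = -3 - 3 = -6)
131*(Y(x/(-10)) + 40) = 131*(-6/(-10) + 40) = 131*(-6*(-⅒) + 40) = 131*(⅗ + 40) = 131*(203/5) = 26593/5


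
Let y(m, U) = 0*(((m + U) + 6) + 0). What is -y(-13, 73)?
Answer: 0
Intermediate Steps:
y(m, U) = 0 (y(m, U) = 0*(((U + m) + 6) + 0) = 0*((6 + U + m) + 0) = 0*(6 + U + m) = 0)
-y(-13, 73) = -1*0 = 0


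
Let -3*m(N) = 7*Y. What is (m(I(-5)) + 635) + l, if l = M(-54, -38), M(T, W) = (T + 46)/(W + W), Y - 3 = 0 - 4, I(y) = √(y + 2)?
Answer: 36334/57 ≈ 637.44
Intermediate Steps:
I(y) = √(2 + y)
Y = -1 (Y = 3 + (0 - 4) = 3 - 4 = -1)
M(T, W) = (46 + T)/(2*W) (M(T, W) = (46 + T)/((2*W)) = (46 + T)*(1/(2*W)) = (46 + T)/(2*W))
l = 2/19 (l = (½)*(46 - 54)/(-38) = (½)*(-1/38)*(-8) = 2/19 ≈ 0.10526)
m(N) = 7/3 (m(N) = -7*(-1)/3 = -⅓*(-7) = 7/3)
(m(I(-5)) + 635) + l = (7/3 + 635) + 2/19 = 1912/3 + 2/19 = 36334/57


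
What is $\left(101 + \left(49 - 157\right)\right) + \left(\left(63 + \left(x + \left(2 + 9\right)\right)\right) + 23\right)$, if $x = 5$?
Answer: $95$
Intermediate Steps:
$\left(101 + \left(49 - 157\right)\right) + \left(\left(63 + \left(x + \left(2 + 9\right)\right)\right) + 23\right) = \left(101 + \left(49 - 157\right)\right) + \left(\left(63 + \left(5 + \left(2 + 9\right)\right)\right) + 23\right) = \left(101 - 108\right) + \left(\left(63 + \left(5 + 11\right)\right) + 23\right) = -7 + \left(\left(63 + 16\right) + 23\right) = -7 + \left(79 + 23\right) = -7 + 102 = 95$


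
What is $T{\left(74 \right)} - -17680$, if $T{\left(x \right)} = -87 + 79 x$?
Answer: $23439$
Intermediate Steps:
$T{\left(74 \right)} - -17680 = \left(-87 + 79 \cdot 74\right) - -17680 = \left(-87 + 5846\right) + 17680 = 5759 + 17680 = 23439$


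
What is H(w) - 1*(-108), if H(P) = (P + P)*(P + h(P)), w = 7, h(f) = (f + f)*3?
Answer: 794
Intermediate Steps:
h(f) = 6*f (h(f) = (2*f)*3 = 6*f)
H(P) = 14*P² (H(P) = (P + P)*(P + 6*P) = (2*P)*(7*P) = 14*P²)
H(w) - 1*(-108) = 14*7² - 1*(-108) = 14*49 + 108 = 686 + 108 = 794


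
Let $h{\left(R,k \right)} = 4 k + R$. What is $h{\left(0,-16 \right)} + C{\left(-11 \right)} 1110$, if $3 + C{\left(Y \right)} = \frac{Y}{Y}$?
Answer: $-2284$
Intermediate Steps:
$h{\left(R,k \right)} = R + 4 k$
$C{\left(Y \right)} = -2$ ($C{\left(Y \right)} = -3 + \frac{Y}{Y} = -3 + 1 = -2$)
$h{\left(0,-16 \right)} + C{\left(-11 \right)} 1110 = \left(0 + 4 \left(-16\right)\right) - 2220 = \left(0 - 64\right) - 2220 = -64 - 2220 = -2284$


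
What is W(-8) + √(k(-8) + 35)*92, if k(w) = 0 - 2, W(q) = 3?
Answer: 3 + 92*√33 ≈ 531.50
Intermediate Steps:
k(w) = -2
W(-8) + √(k(-8) + 35)*92 = 3 + √(-2 + 35)*92 = 3 + √33*92 = 3 + 92*√33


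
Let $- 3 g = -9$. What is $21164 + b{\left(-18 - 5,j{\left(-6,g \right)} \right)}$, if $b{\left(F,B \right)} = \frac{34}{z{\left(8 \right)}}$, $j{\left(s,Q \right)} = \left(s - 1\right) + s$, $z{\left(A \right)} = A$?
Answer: $\frac{84673}{4} \approx 21168.0$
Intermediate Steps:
$g = 3$ ($g = \left(- \frac{1}{3}\right) \left(-9\right) = 3$)
$j{\left(s,Q \right)} = -1 + 2 s$ ($j{\left(s,Q \right)} = \left(-1 + s\right) + s = -1 + 2 s$)
$b{\left(F,B \right)} = \frac{17}{4}$ ($b{\left(F,B \right)} = \frac{34}{8} = 34 \cdot \frac{1}{8} = \frac{17}{4}$)
$21164 + b{\left(-18 - 5,j{\left(-6,g \right)} \right)} = 21164 + \frac{17}{4} = \frac{84673}{4}$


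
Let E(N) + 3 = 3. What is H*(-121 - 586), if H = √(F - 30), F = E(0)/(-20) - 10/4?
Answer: -707*I*√130/2 ≈ -4030.5*I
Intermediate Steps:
E(N) = 0 (E(N) = -3 + 3 = 0)
F = -5/2 (F = 0/(-20) - 10/4 = 0*(-1/20) - 10*¼ = 0 - 5/2 = -5/2 ≈ -2.5000)
H = I*√130/2 (H = √(-5/2 - 30) = √(-65/2) = I*√130/2 ≈ 5.7009*I)
H*(-121 - 586) = (I*√130/2)*(-121 - 586) = (I*√130/2)*(-707) = -707*I*√130/2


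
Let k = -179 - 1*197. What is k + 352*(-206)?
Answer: -72888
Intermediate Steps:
k = -376 (k = -179 - 197 = -376)
k + 352*(-206) = -376 + 352*(-206) = -376 - 72512 = -72888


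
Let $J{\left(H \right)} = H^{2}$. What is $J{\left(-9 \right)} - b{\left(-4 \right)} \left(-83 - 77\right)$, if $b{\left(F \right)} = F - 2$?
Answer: $-879$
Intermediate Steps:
$b{\left(F \right)} = -2 + F$
$J{\left(-9 \right)} - b{\left(-4 \right)} \left(-83 - 77\right) = \left(-9\right)^{2} - \left(-2 - 4\right) \left(-83 - 77\right) = 81 - \left(-6\right) \left(-160\right) = 81 - 960 = -879$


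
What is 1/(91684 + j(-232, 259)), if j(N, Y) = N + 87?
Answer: 1/91539 ≈ 1.0924e-5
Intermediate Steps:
j(N, Y) = 87 + N
1/(91684 + j(-232, 259)) = 1/(91684 + (87 - 232)) = 1/(91684 - 145) = 1/91539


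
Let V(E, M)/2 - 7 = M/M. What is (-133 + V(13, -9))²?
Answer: 13689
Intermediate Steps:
V(E, M) = 16 (V(E, M) = 14 + 2*(M/M) = 14 + 2*1 = 14 + 2 = 16)
(-133 + V(13, -9))² = (-133 + 16)² = (-117)² = 13689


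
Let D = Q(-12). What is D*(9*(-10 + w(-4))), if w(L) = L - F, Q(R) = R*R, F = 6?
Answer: -25920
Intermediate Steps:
Q(R) = R²
D = 144 (D = (-12)² = 144)
w(L) = -6 + L (w(L) = L - 1*6 = L - 6 = -6 + L)
D*(9*(-10 + w(-4))) = 144*(9*(-10 + (-6 - 4))) = 144*(9*(-10 - 10)) = 144*(9*(-20)) = 144*(-180) = -25920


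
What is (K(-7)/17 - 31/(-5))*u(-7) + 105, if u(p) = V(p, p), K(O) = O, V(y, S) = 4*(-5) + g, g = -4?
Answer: -2883/85 ≈ -33.918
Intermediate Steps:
V(y, S) = -24 (V(y, S) = 4*(-5) - 4 = -20 - 4 = -24)
u(p) = -24
(K(-7)/17 - 31/(-5))*u(-7) + 105 = (-7/17 - 31/(-5))*(-24) + 105 = (-7*1/17 - 31*(-⅕))*(-24) + 105 = (-7/17 + 31/5)*(-24) + 105 = (492/85)*(-24) + 105 = -11808/85 + 105 = -2883/85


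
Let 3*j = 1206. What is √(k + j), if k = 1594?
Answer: 2*√499 ≈ 44.677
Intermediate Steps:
j = 402 (j = (⅓)*1206 = 402)
√(k + j) = √(1594 + 402) = √1996 = 2*√499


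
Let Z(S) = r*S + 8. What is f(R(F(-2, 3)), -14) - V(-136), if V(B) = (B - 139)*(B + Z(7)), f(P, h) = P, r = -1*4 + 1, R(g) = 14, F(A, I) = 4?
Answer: -40961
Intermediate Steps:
r = -3 (r = -4 + 1 = -3)
Z(S) = 8 - 3*S (Z(S) = -3*S + 8 = 8 - 3*S)
V(B) = (-139 + B)*(-13 + B) (V(B) = (B - 139)*(B + (8 - 3*7)) = (-139 + B)*(B + (8 - 21)) = (-139 + B)*(B - 13) = (-139 + B)*(-13 + B))
f(R(F(-2, 3)), -14) - V(-136) = 14 - (1807 + (-136)² - 152*(-136)) = 14 - (1807 + 18496 + 20672) = 14 - 1*40975 = 14 - 40975 = -40961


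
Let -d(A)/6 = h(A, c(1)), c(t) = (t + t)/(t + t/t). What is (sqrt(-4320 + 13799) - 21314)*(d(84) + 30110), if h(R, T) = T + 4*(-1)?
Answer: -642148192 + 30128*sqrt(9479) ≈ -6.3921e+8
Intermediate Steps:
c(t) = 2*t/(1 + t) (c(t) = (2*t)/(t + 1) = (2*t)/(1 + t) = 2*t/(1 + t))
h(R, T) = -4 + T (h(R, T) = T - 4 = -4 + T)
d(A) = 18 (d(A) = -6*(-4 + 2*1/(1 + 1)) = -6*(-4 + 2*1/2) = -6*(-4 + 2*1*(1/2)) = -6*(-4 + 1) = -6*(-3) = 18)
(sqrt(-4320 + 13799) - 21314)*(d(84) + 30110) = (sqrt(-4320 + 13799) - 21314)*(18 + 30110) = (sqrt(9479) - 21314)*30128 = (-21314 + sqrt(9479))*30128 = -642148192 + 30128*sqrt(9479)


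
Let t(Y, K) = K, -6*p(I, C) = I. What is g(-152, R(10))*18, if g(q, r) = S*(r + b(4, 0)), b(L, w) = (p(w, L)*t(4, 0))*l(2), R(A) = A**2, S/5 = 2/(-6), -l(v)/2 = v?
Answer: -3000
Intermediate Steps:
l(v) = -2*v
S = -5/3 (S = 5*(2/(-6)) = 5*(2*(-1/6)) = 5*(-1/3) = -5/3 ≈ -1.6667)
p(I, C) = -I/6
b(L, w) = 0 (b(L, w) = (-w/6*0)*(-2*2) = 0*(-4) = 0)
g(q, r) = -5*r/3 (g(q, r) = -5*(r + 0)/3 = -5*r/3)
g(-152, R(10))*18 = -5/3*10**2*18 = -5/3*100*18 = -500/3*18 = -3000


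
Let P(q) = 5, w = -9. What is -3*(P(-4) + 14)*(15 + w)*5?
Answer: -1710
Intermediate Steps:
-3*(P(-4) + 14)*(15 + w)*5 = -3*(5 + 14)*(15 - 9)*5 = -57*6*5 = -3*114*5 = -342*5 = -1710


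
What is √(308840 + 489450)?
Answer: √798290 ≈ 893.47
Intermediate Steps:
√(308840 + 489450) = √798290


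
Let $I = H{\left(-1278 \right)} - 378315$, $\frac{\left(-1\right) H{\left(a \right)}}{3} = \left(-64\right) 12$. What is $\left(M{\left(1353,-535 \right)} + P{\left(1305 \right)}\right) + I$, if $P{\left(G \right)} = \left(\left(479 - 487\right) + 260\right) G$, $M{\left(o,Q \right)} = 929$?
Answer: $-46222$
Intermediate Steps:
$H{\left(a \right)} = 2304$ ($H{\left(a \right)} = - 3 \left(\left(-64\right) 12\right) = \left(-3\right) \left(-768\right) = 2304$)
$I = -376011$ ($I = 2304 - 378315 = -376011$)
$P{\left(G \right)} = 252 G$ ($P{\left(G \right)} = \left(-8 + 260\right) G = 252 G$)
$\left(M{\left(1353,-535 \right)} + P{\left(1305 \right)}\right) + I = \left(929 + 252 \cdot 1305\right) - 376011 = \left(929 + 328860\right) - 376011 = 329789 - 376011 = -46222$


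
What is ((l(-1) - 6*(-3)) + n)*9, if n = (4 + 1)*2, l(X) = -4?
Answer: 216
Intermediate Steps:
n = 10 (n = 5*2 = 10)
((l(-1) - 6*(-3)) + n)*9 = ((-4 - 6*(-3)) + 10)*9 = ((-4 + 18) + 10)*9 = (14 + 10)*9 = 24*9 = 216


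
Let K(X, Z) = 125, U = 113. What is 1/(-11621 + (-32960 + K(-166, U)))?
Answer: -1/44456 ≈ -2.2494e-5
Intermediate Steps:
1/(-11621 + (-32960 + K(-166, U))) = 1/(-11621 + (-32960 + 125)) = 1/(-11621 - 32835) = 1/(-44456) = -1/44456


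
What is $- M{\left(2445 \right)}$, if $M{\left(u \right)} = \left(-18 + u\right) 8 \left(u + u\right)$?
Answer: $-94944240$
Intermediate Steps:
$M{\left(u \right)} = 2 u \left(-144 + 8 u\right)$ ($M{\left(u \right)} = \left(-144 + 8 u\right) 2 u = 2 u \left(-144 + 8 u\right)$)
$- M{\left(2445 \right)} = - 16 \cdot 2445 \left(-18 + 2445\right) = - 16 \cdot 2445 \cdot 2427 = \left(-1\right) 94944240 = -94944240$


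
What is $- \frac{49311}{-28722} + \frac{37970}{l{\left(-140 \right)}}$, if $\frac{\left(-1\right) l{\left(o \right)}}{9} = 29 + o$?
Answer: $\frac{379945343}{9564426} \approx 39.725$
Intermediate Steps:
$l{\left(o \right)} = -261 - 9 o$ ($l{\left(o \right)} = - 9 \left(29 + o\right) = -261 - 9 o$)
$- \frac{49311}{-28722} + \frac{37970}{l{\left(-140 \right)}} = - \frac{49311}{-28722} + \frac{37970}{-261 - -1260} = \left(-49311\right) \left(- \frac{1}{28722}\right) + \frac{37970}{-261 + 1260} = \frac{16437}{9574} + \frac{37970}{999} = \frac{379945343}{9564426}$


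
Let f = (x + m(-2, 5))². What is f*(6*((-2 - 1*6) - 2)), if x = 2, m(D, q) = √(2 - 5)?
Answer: -60 - 240*I*√3 ≈ -60.0 - 415.69*I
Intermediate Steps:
m(D, q) = I*√3 (m(D, q) = √(-3) = I*√3)
f = (2 + I*√3)² ≈ 1.0 + 6.9282*I
f*(6*((-2 - 1*6) - 2)) = (2 + I*√3)²*(6*((-2 - 1*6) - 2)) = (2 + I*√3)²*(6*((-2 - 6) - 2)) = (2 + I*√3)²*(6*(-8 - 2)) = (2 + I*√3)²*(6*(-10)) = (2 + I*√3)²*(-60) = -60*(2 + I*√3)²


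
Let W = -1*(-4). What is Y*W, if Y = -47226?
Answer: -188904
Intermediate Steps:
W = 4
Y*W = -47226*4 = -188904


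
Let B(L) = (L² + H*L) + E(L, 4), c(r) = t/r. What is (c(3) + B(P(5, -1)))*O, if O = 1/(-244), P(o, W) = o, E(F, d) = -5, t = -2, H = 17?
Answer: -313/732 ≈ -0.42760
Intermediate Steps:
c(r) = -2/r
O = -1/244 ≈ -0.0040984
B(L) = -5 + L² + 17*L (B(L) = (L² + 17*L) - 5 = -5 + L² + 17*L)
(c(3) + B(P(5, -1)))*O = (-2/3 + (-5 + 5² + 17*5))*(-1/244) = (-2*⅓ + (-5 + 25 + 85))*(-1/244) = (-⅔ + 105)*(-1/244) = (313/3)*(-1/244) = -313/732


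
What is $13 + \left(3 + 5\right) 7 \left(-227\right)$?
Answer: $-12699$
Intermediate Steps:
$13 + \left(3 + 5\right) 7 \left(-227\right) = 13 + 8 \cdot 7 \left(-227\right) = 13 + 56 \left(-227\right) = 13 - 12712 = -12699$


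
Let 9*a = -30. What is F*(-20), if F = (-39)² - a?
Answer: -91460/3 ≈ -30487.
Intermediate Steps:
a = -10/3 (a = (⅑)*(-30) = -10/3 ≈ -3.3333)
F = 4573/3 (F = (-39)² - 1*(-10/3) = 1521 + 10/3 = 4573/3 ≈ 1524.3)
F*(-20) = (4573/3)*(-20) = -91460/3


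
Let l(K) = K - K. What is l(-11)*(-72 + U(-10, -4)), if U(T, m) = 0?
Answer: 0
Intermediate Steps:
l(K) = 0
l(-11)*(-72 + U(-10, -4)) = 0*(-72 + 0) = 0*(-72) = 0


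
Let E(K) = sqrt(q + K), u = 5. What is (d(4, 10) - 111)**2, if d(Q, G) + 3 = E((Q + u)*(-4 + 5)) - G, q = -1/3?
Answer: (372 - sqrt(78))**2/9 ≈ 14655.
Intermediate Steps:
q = -1/3 (q = -1*1/3 = -1/3 ≈ -0.33333)
E(K) = sqrt(-1/3 + K)
d(Q, G) = -3 - G + sqrt(42 + 9*Q)/3 (d(Q, G) = -3 + (sqrt(-3 + 9*((Q + 5)*(-4 + 5)))/3 - G) = -3 + (sqrt(-3 + 9*((5 + Q)*1))/3 - G) = -3 + (sqrt(-3 + 9*(5 + Q))/3 - G) = -3 + (sqrt(-3 + (45 + 9*Q))/3 - G) = -3 + (sqrt(42 + 9*Q)/3 - G) = -3 + (-G + sqrt(42 + 9*Q)/3) = -3 - G + sqrt(42 + 9*Q)/3)
(d(4, 10) - 111)**2 = ((-3 - 1*10 + sqrt(42 + 9*4)/3) - 111)**2 = ((-3 - 10 + sqrt(42 + 36)/3) - 111)**2 = ((-3 - 10 + sqrt(78)/3) - 111)**2 = ((-13 + sqrt(78)/3) - 111)**2 = (-124 + sqrt(78)/3)**2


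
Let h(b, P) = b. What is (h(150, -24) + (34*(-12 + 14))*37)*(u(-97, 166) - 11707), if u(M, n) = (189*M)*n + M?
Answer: -8144848612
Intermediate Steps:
u(M, n) = M + 189*M*n (u(M, n) = 189*M*n + M = M + 189*M*n)
(h(150, -24) + (34*(-12 + 14))*37)*(u(-97, 166) - 11707) = (150 + (34*(-12 + 14))*37)*(-97*(1 + 189*166) - 11707) = (150 + (34*2)*37)*(-97*(1 + 31374) - 11707) = (150 + 68*37)*(-97*31375 - 11707) = (150 + 2516)*(-3043375 - 11707) = 2666*(-3055082) = -8144848612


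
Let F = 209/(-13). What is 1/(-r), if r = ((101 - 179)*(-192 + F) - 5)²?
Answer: -1/263250625 ≈ -3.7987e-9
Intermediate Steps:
F = -209/13 (F = 209*(-1/13) = -209/13 ≈ -16.077)
r = 263250625 (r = ((101 - 179)*(-192 - 209/13) - 5)² = (-78*(-2705/13) - 5)² = (16230 - 5)² = 16225² = 263250625)
1/(-r) = 1/(-1*263250625) = 1/(-263250625) = -1/263250625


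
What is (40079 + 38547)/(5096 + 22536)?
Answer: 39313/13816 ≈ 2.8455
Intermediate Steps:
(40079 + 38547)/(5096 + 22536) = 78626/27632 = 78626*(1/27632) = 39313/13816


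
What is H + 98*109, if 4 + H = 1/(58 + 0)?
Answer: 619325/58 ≈ 10678.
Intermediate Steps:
H = -231/58 (H = -4 + 1/(58 + 0) = -4 + 1/58 = -231/58 ≈ -3.9828)
H + 98*109 = -231/58 + 98*109 = -231/58 + 10682 = 619325/58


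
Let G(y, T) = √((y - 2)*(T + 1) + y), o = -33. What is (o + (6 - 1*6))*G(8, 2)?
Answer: -33*√26 ≈ -168.27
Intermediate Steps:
G(y, T) = √(y + (1 + T)*(-2 + y)) (G(y, T) = √((-2 + y)*(1 + T) + y) = √((1 + T)*(-2 + y) + y) = √(y + (1 + T)*(-2 + y)))
(o + (6 - 1*6))*G(8, 2) = (-33 + (6 - 1*6))*√(-2 - 2*2 + 2*8 + 2*8) = (-33 + (6 - 6))*√(-2 - 4 + 16 + 16) = (-33 + 0)*√26 = -33*√26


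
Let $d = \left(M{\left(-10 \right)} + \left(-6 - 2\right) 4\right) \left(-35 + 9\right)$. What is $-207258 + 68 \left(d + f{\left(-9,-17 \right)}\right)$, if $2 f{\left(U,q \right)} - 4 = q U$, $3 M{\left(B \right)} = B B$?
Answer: $- \frac{612832}{3} \approx -2.0428 \cdot 10^{5}$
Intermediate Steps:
$M{\left(B \right)} = \frac{B^{2}}{3}$ ($M{\left(B \right)} = \frac{B B}{3} = \frac{B^{2}}{3}$)
$f{\left(U,q \right)} = 2 + \frac{U q}{2}$ ($f{\left(U,q \right)} = 2 + \frac{q U}{2} = 2 + \frac{U q}{2}$)
$d = - \frac{104}{3}$ ($d = \left(\frac{\left(-10\right)^{2}}{3} + \left(-6 - 2\right) 4\right) \left(-35 + 9\right) = \left(\frac{1}{3} \cdot 100 - 32\right) \left(-26\right) = \left(\frac{100}{3} - 32\right) \left(-26\right) = \frac{4}{3} \left(-26\right) = - \frac{104}{3} \approx -34.667$)
$-207258 + 68 \left(d + f{\left(-9,-17 \right)}\right) = -207258 + 68 \left(- \frac{104}{3} + \left(2 + \frac{1}{2} \left(-9\right) \left(-17\right)\right)\right) = -207258 + 68 \left(- \frac{104}{3} + \left(2 + \frac{153}{2}\right)\right) = -207258 + 68 \left(- \frac{104}{3} + \frac{157}{2}\right) = -207258 + 68 \cdot \frac{263}{6} = -207258 + \frac{8942}{3} = - \frac{612832}{3}$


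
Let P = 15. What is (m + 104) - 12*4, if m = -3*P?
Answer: 11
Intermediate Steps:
m = -45 (m = -3*15 = -45)
(m + 104) - 12*4 = (-45 + 104) - 12*4 = 59 - 48 = 11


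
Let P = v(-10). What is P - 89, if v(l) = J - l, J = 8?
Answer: -71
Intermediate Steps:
v(l) = 8 - l
P = 18 (P = 8 - 1*(-10) = 8 + 10 = 18)
P - 89 = 18 - 89 = -71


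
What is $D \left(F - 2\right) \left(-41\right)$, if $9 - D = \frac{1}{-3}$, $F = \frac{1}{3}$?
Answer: $\frac{5740}{9} \approx 637.78$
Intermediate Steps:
$F = \frac{1}{3} \approx 0.33333$
$D = \frac{28}{3}$ ($D = 9 - \frac{1}{-3} = 9 - - \frac{1}{3} = 9 + \frac{1}{3} = \frac{28}{3} \approx 9.3333$)
$D \left(F - 2\right) \left(-41\right) = \frac{28 \left(\frac{1}{3} - 2\right)}{3} \left(-41\right) = \frac{28}{3} \left(- \frac{5}{3}\right) \left(-41\right) = \left(- \frac{140}{9}\right) \left(-41\right) = \frac{5740}{9}$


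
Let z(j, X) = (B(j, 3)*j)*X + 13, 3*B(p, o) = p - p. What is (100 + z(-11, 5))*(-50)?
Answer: -5650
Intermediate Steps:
B(p, o) = 0 (B(p, o) = (p - p)/3 = (⅓)*0 = 0)
z(j, X) = 13 (z(j, X) = (0*j)*X + 13 = 0*X + 13 = 0 + 13 = 13)
(100 + z(-11, 5))*(-50) = (100 + 13)*(-50) = 113*(-50) = -5650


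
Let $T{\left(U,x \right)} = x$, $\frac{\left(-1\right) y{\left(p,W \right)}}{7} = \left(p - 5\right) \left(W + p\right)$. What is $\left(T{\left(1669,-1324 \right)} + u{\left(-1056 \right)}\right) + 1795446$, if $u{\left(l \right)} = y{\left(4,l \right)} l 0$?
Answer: $1794122$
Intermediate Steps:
$y{\left(p,W \right)} = - 7 \left(-5 + p\right) \left(W + p\right)$ ($y{\left(p,W \right)} = - 7 \left(p - 5\right) \left(W + p\right) = - 7 \left(-5 + p\right) \left(W + p\right)$)
$u{\left(l \right)} = 0$ ($u{\left(l \right)} = \left(- 7 \cdot 4^{2} + 35 l + 35 \cdot 4 - 7 l 4\right) l 0 = \left(\left(-7\right) 16 + 35 l + 140 - 28 l\right) l 0 = \left(-112 + 35 l + 140 - 28 l\right) l 0 = \left(28 + 7 l\right) l 0 = l \left(28 + 7 l\right) 0 = 0$)
$\left(T{\left(1669,-1324 \right)} + u{\left(-1056 \right)}\right) + 1795446 = \left(-1324 + 0\right) + 1795446 = -1324 + 1795446 = 1794122$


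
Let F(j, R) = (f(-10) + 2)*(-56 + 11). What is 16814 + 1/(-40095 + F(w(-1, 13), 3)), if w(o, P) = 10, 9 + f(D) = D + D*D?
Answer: 736957619/43830 ≈ 16814.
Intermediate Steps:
f(D) = -9 + D + D**2 (f(D) = -9 + (D + D*D) = -9 + (D + D**2) = -9 + D + D**2)
F(j, R) = -3735 (F(j, R) = ((-9 - 10 + (-10)**2) + 2)*(-56 + 11) = ((-9 - 10 + 100) + 2)*(-45) = (81 + 2)*(-45) = 83*(-45) = -3735)
16814 + 1/(-40095 + F(w(-1, 13), 3)) = 16814 + 1/(-40095 - 3735) = 16814 + 1/(-43830) = 16814 - 1/43830 = 736957619/43830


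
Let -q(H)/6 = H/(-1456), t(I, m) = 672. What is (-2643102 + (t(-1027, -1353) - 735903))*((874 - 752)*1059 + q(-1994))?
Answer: -22695197567139/52 ≈ -4.3645e+11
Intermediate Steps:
q(H) = 3*H/728 (q(H) = -6*H/(-1456) = -6*H*(-1)/1456 = -(-3)*H/728 = 3*H/728)
(-2643102 + (t(-1027, -1353) - 735903))*((874 - 752)*1059 + q(-1994)) = (-2643102 + (672 - 735903))*((874 - 752)*1059 + (3/728)*(-1994)) = (-2643102 - 735231)*(122*1059 - 2991/364) = -3378333*(129198 - 2991/364) = -3378333*47025081/364 = -22695197567139/52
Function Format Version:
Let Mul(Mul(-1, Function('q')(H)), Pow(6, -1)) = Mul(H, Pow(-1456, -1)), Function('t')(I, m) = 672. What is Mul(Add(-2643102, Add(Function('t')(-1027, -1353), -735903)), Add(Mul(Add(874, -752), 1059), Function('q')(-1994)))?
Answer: Rational(-22695197567139, 52) ≈ -4.3645e+11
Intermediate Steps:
Function('q')(H) = Mul(Rational(3, 728), H) (Function('q')(H) = Mul(-6, Mul(H, Pow(-1456, -1))) = Mul(-6, Mul(H, Rational(-1, 1456))) = Mul(-6, Mul(Rational(-1, 1456), H)) = Mul(Rational(3, 728), H))
Mul(Add(-2643102, Add(Function('t')(-1027, -1353), -735903)), Add(Mul(Add(874, -752), 1059), Function('q')(-1994))) = Mul(Add(-2643102, Add(672, -735903)), Add(Mul(Add(874, -752), 1059), Mul(Rational(3, 728), -1994))) = Mul(Add(-2643102, -735231), Add(Mul(122, 1059), Rational(-2991, 364))) = Mul(-3378333, Add(129198, Rational(-2991, 364))) = Mul(-3378333, Rational(47025081, 364)) = Rational(-22695197567139, 52)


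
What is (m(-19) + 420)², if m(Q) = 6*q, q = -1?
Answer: 171396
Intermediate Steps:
m(Q) = -6 (m(Q) = 6*(-1) = -6)
(m(-19) + 420)² = (-6 + 420)² = 414² = 171396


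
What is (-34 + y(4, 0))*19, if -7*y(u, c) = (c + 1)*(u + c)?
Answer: -4598/7 ≈ -656.86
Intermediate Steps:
y(u, c) = -(1 + c)*(c + u)/7 (y(u, c) = -(c + 1)*(u + c)/7 = -(1 + c)*(c + u)/7)
(-34 + y(4, 0))*19 = (-34 + (-⅐*0 - ⅐*4 - ⅐*0² - ⅐*0*4))*19 = (-34 + (0 - 4/7 - ⅐*0 + 0))*19 = (-34 + (0 - 4/7 + 0 + 0))*19 = (-34 - 4/7)*19 = -242/7*19 = -4598/7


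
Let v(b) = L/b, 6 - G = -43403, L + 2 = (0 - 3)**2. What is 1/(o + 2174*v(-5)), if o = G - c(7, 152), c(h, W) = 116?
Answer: 5/201247 ≈ 2.4845e-5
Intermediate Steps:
L = 7 (L = -2 + (0 - 3)**2 = -2 + (-3)**2 = -2 + 9 = 7)
G = 43409 (G = 6 - 1*(-43403) = 6 + 43403 = 43409)
o = 43293 (o = 43409 - 1*116 = 43409 - 116 = 43293)
v(b) = 7/b
1/(o + 2174*v(-5)) = 1/(43293 + 2174*(7/(-5))) = 1/(43293 + 2174*(7*(-1/5))) = 1/(43293 + 2174*(-7/5)) = 1/(43293 - 15218/5) = 1/(201247/5) = 5/201247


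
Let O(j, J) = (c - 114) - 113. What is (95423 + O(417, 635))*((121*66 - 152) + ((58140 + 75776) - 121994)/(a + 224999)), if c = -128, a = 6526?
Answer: 57477440098832/77175 ≈ 7.4477e+8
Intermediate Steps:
O(j, J) = -355 (O(j, J) = (-128 - 114) - 113 = -242 - 113 = -355)
(95423 + O(417, 635))*((121*66 - 152) + ((58140 + 75776) - 121994)/(a + 224999)) = (95423 - 355)*((121*66 - 152) + ((58140 + 75776) - 121994)/(6526 + 224999)) = 95068*((7986 - 152) + (133916 - 121994)/231525) = 95068*(7834 + 11922*(1/231525)) = 95068*(7834 + 3974/77175) = 95068*(604592924/77175) = 57477440098832/77175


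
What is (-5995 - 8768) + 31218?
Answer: 16455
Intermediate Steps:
(-5995 - 8768) + 31218 = -14763 + 31218 = 16455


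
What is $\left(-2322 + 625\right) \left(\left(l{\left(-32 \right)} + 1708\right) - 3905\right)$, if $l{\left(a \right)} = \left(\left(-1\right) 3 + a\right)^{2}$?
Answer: $1649484$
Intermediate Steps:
$l{\left(a \right)} = \left(-3 + a\right)^{2}$
$\left(-2322 + 625\right) \left(\left(l{\left(-32 \right)} + 1708\right) - 3905\right) = \left(-2322 + 625\right) \left(\left(\left(-3 - 32\right)^{2} + 1708\right) - 3905\right) = - 1697 \left(\left(\left(-35\right)^{2} + 1708\right) - 3905\right) = - 1697 \left(\left(1225 + 1708\right) - 3905\right) = - 1697 \left(2933 - 3905\right) = \left(-1697\right) \left(-972\right) = 1649484$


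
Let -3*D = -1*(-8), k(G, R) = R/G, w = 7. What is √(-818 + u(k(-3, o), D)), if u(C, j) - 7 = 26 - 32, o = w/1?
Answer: I*√817 ≈ 28.583*I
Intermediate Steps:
o = 7 (o = 7/1 = 7*1 = 7)
D = -8/3 (D = -(-1)*(-8)/3 = -⅓*8 = -8/3 ≈ -2.6667)
u(C, j) = 1 (u(C, j) = 7 + (26 - 32) = 7 - 6 = 1)
√(-818 + u(k(-3, o), D)) = √(-818 + 1) = √(-817) = I*√817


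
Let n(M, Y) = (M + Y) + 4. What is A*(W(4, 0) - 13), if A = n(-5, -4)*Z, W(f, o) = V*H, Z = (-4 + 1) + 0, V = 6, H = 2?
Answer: -15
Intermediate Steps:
Z = -3 (Z = -3 + 0 = -3)
n(M, Y) = 4 + M + Y
W(f, o) = 12 (W(f, o) = 6*2 = 12)
A = 15 (A = (4 - 5 - 4)*(-3) = -5*(-3) = 15)
A*(W(4, 0) - 13) = 15*(12 - 13) = 15*(-1) = -15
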